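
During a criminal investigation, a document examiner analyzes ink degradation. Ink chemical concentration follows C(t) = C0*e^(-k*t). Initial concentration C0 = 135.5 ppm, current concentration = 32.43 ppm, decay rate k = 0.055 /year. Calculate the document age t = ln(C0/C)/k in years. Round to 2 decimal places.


Document age estimation:
C0/C = 135.5 / 32.43 = 4.17823
ln(C0/C) = 1.429888
t = 1.429888 / 0.055 = 26.00 years

26.00


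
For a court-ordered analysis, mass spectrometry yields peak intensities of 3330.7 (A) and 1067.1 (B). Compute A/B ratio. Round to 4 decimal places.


Spectral peak ratio:
Peak A = 3330.7 counts
Peak B = 1067.1 counts
Ratio = 3330.7 / 1067.1 = 3.1213

3.1213


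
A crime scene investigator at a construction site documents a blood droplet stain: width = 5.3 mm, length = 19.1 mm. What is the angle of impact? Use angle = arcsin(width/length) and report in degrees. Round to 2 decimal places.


Blood spatter impact angle calculation:
width / length = 5.3 / 19.1 = 0.277487
angle = arcsin(0.277487)
angle = 16.11 degrees

16.11


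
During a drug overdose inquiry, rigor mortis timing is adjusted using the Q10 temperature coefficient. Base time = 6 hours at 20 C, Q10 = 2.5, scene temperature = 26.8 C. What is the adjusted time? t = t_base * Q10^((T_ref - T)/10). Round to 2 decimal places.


Rigor mortis time adjustment:
Exponent = (T_ref - T_actual) / 10 = (20 - 26.8) / 10 = -0.68
Q10 factor = 2.5^-0.68 = 0.53629
t_adjusted = 6 * 0.53629 = 3.22 hours

3.22


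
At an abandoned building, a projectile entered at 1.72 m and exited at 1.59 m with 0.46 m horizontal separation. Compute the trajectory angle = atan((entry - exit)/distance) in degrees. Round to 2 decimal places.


Bullet trajectory angle:
Height difference = 1.72 - 1.59 = 0.13 m
angle = atan(0.13 / 0.46)
angle = atan(0.282609)
angle = 15.78 degrees

15.78


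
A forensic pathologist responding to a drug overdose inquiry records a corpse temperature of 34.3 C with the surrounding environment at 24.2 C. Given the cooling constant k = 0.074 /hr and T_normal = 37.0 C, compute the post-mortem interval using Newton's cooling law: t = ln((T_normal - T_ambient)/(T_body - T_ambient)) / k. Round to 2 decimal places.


Using Newton's law of cooling:
t = ln((T_normal - T_ambient) / (T_body - T_ambient)) / k
T_normal - T_ambient = 12.8
T_body - T_ambient = 10.1
Ratio = 1.267327
ln(ratio) = 0.23691
t = 0.23691 / 0.074 = 3.20 hours

3.20


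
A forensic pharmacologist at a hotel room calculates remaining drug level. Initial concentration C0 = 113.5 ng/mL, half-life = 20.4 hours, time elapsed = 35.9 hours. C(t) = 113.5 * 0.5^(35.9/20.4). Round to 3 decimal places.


Drug concentration decay:
Number of half-lives = t / t_half = 35.9 / 20.4 = 1.759804
Decay factor = 0.5^1.759804 = 0.29528828
C(t) = 113.5 * 0.29528828 = 33.515 ng/mL

33.515


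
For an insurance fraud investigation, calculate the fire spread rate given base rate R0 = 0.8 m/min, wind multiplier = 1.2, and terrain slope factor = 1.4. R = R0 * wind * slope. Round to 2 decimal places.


Fire spread rate calculation:
R = R0 * wind_factor * slope_factor
= 0.8 * 1.2 * 1.4
= 0.96 * 1.4
= 1.34 m/min

1.34


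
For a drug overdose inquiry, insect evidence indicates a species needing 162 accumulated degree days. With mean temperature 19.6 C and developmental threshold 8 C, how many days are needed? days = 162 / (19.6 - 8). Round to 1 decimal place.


Insect development time:
Effective temperature = avg_temp - T_base = 19.6 - 8 = 11.6 C
Days = ADD / effective_temp = 162 / 11.6 = 14.0 days

14.0


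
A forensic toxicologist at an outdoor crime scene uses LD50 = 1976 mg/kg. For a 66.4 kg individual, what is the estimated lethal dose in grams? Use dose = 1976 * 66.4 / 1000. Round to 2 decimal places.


Lethal dose calculation:
Lethal dose = LD50 * body_weight / 1000
= 1976 * 66.4 / 1000
= 131206.4 / 1000
= 131.21 g

131.21


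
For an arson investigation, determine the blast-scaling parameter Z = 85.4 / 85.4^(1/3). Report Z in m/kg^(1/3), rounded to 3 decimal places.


Scaled distance calculation:
W^(1/3) = 85.4^(1/3) = 4.403716
Z = R / W^(1/3) = 85.4 / 4.403716
Z = 19.393 m/kg^(1/3)

19.393


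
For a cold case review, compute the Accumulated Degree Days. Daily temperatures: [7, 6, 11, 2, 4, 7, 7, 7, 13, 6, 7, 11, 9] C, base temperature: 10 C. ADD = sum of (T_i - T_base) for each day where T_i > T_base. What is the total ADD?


Computing ADD day by day:
Day 1: max(0, 7 - 10) = 0
Day 2: max(0, 6 - 10) = 0
Day 3: max(0, 11 - 10) = 1
Day 4: max(0, 2 - 10) = 0
Day 5: max(0, 4 - 10) = 0
Day 6: max(0, 7 - 10) = 0
Day 7: max(0, 7 - 10) = 0
Day 8: max(0, 7 - 10) = 0
Day 9: max(0, 13 - 10) = 3
Day 10: max(0, 6 - 10) = 0
Day 11: max(0, 7 - 10) = 0
Day 12: max(0, 11 - 10) = 1
Day 13: max(0, 9 - 10) = 0
Total ADD = 5

5


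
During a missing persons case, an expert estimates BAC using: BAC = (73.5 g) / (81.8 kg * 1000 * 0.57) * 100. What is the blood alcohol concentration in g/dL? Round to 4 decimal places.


Applying the Widmark formula:
BAC = (dose_g / (body_wt * 1000 * r)) * 100
Denominator = 81.8 * 1000 * 0.57 = 46626
BAC = (73.5 / 46626) * 100
BAC = 0.1576 g/dL

0.1576


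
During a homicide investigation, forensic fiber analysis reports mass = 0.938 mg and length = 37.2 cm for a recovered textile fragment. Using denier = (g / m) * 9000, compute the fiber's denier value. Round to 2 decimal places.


Denier calculation:
Mass in grams = 0.938 mg / 1000 = 0.000938 g
Length in meters = 37.2 cm / 100 = 0.372 m
Linear density = mass / length = 0.000938 / 0.372 = 0.00252151 g/m
Denier = (g/m) * 9000 = 0.00252151 * 9000 = 22.69

22.69


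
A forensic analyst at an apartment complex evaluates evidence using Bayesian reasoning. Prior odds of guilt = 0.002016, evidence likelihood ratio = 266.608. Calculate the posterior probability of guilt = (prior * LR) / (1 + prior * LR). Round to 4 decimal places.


Bayesian evidence evaluation:
Posterior odds = prior_odds * LR = 0.002016 * 266.608 = 0.5374817
Posterior probability = posterior_odds / (1 + posterior_odds)
= 0.5374817 / (1 + 0.5374817)
= 0.5374817 / 1.5374817
= 0.3496

0.3496


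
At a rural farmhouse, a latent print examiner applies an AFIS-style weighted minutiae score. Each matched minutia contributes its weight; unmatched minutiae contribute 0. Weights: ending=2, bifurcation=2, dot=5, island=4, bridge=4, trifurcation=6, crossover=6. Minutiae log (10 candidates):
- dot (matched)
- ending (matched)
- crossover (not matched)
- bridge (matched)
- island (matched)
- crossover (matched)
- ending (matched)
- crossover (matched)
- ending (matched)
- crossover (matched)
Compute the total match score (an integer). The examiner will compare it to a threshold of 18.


Weighted minutiae match score:
  dot: matched, +5 (running total 5)
  ending: matched, +2 (running total 7)
  crossover: not matched, +0
  bridge: matched, +4 (running total 11)
  island: matched, +4 (running total 15)
  crossover: matched, +6 (running total 21)
  ending: matched, +2 (running total 23)
  crossover: matched, +6 (running total 29)
  ending: matched, +2 (running total 31)
  crossover: matched, +6 (running total 37)
Total score = 37
Threshold = 18; verdict = identification

37


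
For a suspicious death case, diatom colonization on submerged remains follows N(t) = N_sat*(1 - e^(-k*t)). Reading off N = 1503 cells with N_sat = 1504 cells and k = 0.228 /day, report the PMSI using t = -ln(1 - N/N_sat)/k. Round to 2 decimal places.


PMSI from diatom colonization curve:
N / N_sat = 1503 / 1504 = 0.999335
1 - N/N_sat = 0.000665
ln(1 - N/N_sat) = -7.315724
t = -ln(1 - N/N_sat) / k = -(-7.315724) / 0.228 = 32.09 days

32.09


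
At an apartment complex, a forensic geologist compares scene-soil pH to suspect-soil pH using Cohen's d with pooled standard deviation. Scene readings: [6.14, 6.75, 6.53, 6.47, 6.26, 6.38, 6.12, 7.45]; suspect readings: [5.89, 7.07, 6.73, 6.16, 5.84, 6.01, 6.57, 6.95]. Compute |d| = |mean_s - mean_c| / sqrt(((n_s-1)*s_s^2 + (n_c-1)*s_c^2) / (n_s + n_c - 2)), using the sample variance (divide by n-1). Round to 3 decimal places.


Pooled-variance Cohen's d for soil pH comparison:
Scene mean = 52.1 / 8 = 6.5125
Suspect mean = 51.22 / 8 = 6.4025
Scene sample variance s_s^2 = 0.187364
Suspect sample variance s_c^2 = 0.238936
Pooled variance = ((n_s-1)*s_s^2 + (n_c-1)*s_c^2) / (n_s + n_c - 2) = 0.21315
Pooled SD = sqrt(0.21315) = 0.461682
Mean difference = 0.11
|d| = |0.11| / 0.461682 = 0.238

0.238


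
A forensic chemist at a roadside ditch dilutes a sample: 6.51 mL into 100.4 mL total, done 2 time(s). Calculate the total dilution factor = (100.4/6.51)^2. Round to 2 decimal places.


Dilution factor calculation:
Single dilution = V_total / V_sample = 100.4 / 6.51 ≈ 15.422427
Number of dilutions = 2
Total DF = (100.4 / 6.51)^2 (full precision, rounded at the end) = 237.85

237.85


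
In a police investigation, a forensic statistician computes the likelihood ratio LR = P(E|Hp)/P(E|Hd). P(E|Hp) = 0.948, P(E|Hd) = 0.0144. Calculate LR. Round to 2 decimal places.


Likelihood ratio calculation:
LR = P(E|Hp) / P(E|Hd)
LR = 0.948 / 0.0144
LR = 65.83

65.83


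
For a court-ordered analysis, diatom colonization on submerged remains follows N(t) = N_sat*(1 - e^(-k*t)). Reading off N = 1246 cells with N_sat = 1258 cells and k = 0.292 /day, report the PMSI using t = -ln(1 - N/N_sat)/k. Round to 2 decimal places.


PMSI from diatom colonization curve:
N / N_sat = 1246 / 1258 = 0.990461
1 - N/N_sat = 0.009539
ln(1 - N/N_sat) = -4.652367
t = -ln(1 - N/N_sat) / k = -(-4.652367) / 0.292 = 15.93 days

15.93


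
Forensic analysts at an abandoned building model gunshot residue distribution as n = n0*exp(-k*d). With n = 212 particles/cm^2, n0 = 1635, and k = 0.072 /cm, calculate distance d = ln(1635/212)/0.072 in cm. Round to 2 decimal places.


GSR distance calculation:
n0/n = 1635 / 212 = 7.712264
ln(n0/n) = 2.042812
d = 2.042812 / 0.072 = 28.37 cm

28.37


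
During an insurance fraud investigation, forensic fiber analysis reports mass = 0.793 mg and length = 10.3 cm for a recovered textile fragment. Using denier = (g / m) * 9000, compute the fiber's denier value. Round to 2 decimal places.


Denier calculation:
Mass in grams = 0.793 mg / 1000 = 0.000793 g
Length in meters = 10.3 cm / 100 = 0.103 m
Linear density = mass / length = 0.000793 / 0.103 = 0.00769903 g/m
Denier = (g/m) * 9000 = 0.00769903 * 9000 = 69.29

69.29


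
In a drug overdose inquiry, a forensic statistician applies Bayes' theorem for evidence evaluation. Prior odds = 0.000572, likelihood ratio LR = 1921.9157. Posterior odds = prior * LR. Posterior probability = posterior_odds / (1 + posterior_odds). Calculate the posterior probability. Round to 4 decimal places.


Bayesian evidence evaluation:
Posterior odds = prior_odds * LR = 0.000572 * 1921.9157 = 1.099336
Posterior probability = posterior_odds / (1 + posterior_odds)
= 1.099336 / (1 + 1.099336)
= 1.099336 / 2.099336
= 0.5237

0.5237


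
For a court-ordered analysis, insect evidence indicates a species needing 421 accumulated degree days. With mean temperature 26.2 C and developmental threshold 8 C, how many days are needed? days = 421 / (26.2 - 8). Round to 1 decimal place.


Insect development time:
Effective temperature = avg_temp - T_base = 26.2 - 8 = 18.2 C
Days = ADD / effective_temp = 421 / 18.2 = 23.1 days

23.1


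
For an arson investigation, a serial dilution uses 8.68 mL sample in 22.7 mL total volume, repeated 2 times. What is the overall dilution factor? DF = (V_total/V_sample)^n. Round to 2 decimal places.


Dilution factor calculation:
Single dilution = V_total / V_sample = 22.7 / 8.68 ≈ 2.615207
Number of dilutions = 2
Total DF = (22.7 / 8.68)^2 (full precision, rounded at the end) = 6.84

6.84


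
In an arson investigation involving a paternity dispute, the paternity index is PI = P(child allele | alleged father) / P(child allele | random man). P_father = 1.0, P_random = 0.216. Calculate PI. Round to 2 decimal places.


Paternity Index calculation:
PI = P(allele|father) / P(allele|random)
PI = 1.0 / 0.216
PI = 4.63

4.63


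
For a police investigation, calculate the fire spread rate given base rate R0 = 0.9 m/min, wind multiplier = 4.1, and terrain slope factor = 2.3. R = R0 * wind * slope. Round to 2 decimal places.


Fire spread rate calculation:
R = R0 * wind_factor * slope_factor
= 0.9 * 4.1 * 2.3
= 3.69 * 2.3
= 8.49 m/min

8.49


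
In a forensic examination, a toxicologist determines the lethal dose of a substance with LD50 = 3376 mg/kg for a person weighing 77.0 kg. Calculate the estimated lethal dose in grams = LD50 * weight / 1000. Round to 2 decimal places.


Lethal dose calculation:
Lethal dose = LD50 * body_weight / 1000
= 3376 * 77.0 / 1000
= 259952 / 1000
= 259.95 g

259.95


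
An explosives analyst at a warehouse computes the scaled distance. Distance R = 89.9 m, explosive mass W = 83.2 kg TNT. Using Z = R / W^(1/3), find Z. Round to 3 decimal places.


Scaled distance calculation:
W^(1/3) = 83.2^(1/3) = 4.365572
Z = R / W^(1/3) = 89.9 / 4.365572
Z = 20.593 m/kg^(1/3)

20.593


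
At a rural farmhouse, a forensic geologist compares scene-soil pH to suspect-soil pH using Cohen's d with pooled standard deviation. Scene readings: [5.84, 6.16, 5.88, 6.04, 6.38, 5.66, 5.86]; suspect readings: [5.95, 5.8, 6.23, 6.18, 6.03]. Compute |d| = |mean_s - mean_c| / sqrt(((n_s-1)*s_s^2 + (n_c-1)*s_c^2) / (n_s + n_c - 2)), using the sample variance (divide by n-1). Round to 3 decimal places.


Pooled-variance Cohen's d for soil pH comparison:
Scene mean = 41.82 / 7 = 5.974286
Suspect mean = 30.19 / 5 = 6.038
Scene sample variance s_s^2 = 0.057029
Suspect sample variance s_c^2 = 0.03037
Pooled variance = ((n_s-1)*s_s^2 + (n_c-1)*s_c^2) / (n_s + n_c - 2) = 0.046365
Pooled SD = sqrt(0.046365) = 0.215325
Mean difference = -0.063714
|d| = |-0.063714| / 0.215325 = 0.296

0.296


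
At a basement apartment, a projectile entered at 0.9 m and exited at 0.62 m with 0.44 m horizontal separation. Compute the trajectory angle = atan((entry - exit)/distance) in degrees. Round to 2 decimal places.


Bullet trajectory angle:
Height difference = 0.9 - 0.62 = 0.28 m
angle = atan(0.28 / 0.44)
angle = atan(0.636364)
angle = 32.47 degrees

32.47


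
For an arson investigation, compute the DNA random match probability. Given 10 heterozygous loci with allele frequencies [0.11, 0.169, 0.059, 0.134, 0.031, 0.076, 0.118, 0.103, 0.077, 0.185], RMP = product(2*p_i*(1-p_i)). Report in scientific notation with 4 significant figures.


Computing RMP for 10 loci:
Locus 1: 2 * 0.11 * 0.89 = 0.1958
Locus 2: 2 * 0.169 * 0.831 = 0.280878
Locus 3: 2 * 0.059 * 0.941 = 0.111038
Locus 4: 2 * 0.134 * 0.866 = 0.232088
Locus 5: 2 * 0.031 * 0.969 = 0.060078
Locus 6: 2 * 0.076 * 0.924 = 0.140448
Locus 7: 2 * 0.118 * 0.882 = 0.208152
Locus 8: 2 * 0.103 * 0.897 = 0.184782
Locus 9: 2 * 0.077 * 0.923 = 0.142142
Locus 10: 2 * 0.185 * 0.815 = 0.30155
RMP = 1.972e-08

1.972e-08


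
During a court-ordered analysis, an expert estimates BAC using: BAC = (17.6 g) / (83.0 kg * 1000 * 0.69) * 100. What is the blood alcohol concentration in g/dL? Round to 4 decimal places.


Applying the Widmark formula:
BAC = (dose_g / (body_wt * 1000 * r)) * 100
Denominator = 83.0 * 1000 * 0.69 = 57270
BAC = (17.6 / 57270) * 100
BAC = 0.0307 g/dL

0.0307


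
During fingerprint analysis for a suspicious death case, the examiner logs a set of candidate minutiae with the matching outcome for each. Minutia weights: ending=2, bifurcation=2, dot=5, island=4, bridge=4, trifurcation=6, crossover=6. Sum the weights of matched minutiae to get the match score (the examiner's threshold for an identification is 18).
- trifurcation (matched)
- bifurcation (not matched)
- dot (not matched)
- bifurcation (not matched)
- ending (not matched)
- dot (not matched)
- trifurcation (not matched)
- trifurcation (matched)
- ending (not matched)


Weighted minutiae match score:
  trifurcation: matched, +6 (running total 6)
  bifurcation: not matched, +0
  dot: not matched, +0
  bifurcation: not matched, +0
  ending: not matched, +0
  dot: not matched, +0
  trifurcation: not matched, +0
  trifurcation: matched, +6 (running total 12)
  ending: not matched, +0
Total score = 12
Threshold = 18; verdict = inconclusive

12


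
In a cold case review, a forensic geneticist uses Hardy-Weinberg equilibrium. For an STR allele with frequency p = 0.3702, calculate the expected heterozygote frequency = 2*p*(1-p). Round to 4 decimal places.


Hardy-Weinberg heterozygote frequency:
q = 1 - p = 1 - 0.3702 = 0.6298
2pq = 2 * 0.3702 * 0.6298 = 0.4663

0.4663


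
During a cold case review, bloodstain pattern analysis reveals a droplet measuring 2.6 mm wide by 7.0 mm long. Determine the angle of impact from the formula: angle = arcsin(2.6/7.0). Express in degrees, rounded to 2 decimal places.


Blood spatter impact angle calculation:
width / length = 2.6 / 7.0 = 0.371429
angle = arcsin(0.371429)
angle = 21.80 degrees

21.80


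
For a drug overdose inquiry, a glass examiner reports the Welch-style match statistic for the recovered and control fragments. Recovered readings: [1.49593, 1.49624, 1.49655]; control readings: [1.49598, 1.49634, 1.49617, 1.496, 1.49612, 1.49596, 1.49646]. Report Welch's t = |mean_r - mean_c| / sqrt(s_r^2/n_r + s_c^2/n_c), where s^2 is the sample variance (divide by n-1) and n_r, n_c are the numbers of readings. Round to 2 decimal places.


Welch's t-criterion for glass RI comparison:
Recovered mean = sum / n_r = 4.48872 / 3 = 1.49624
Control mean = sum / n_c = 10.47303 / 7 = 1.4961471
Recovered sample variance s_r^2 = 9.61e-08
Control sample variance s_c^2 = 3.68238e-08
Welch SE (unpooled) = sqrt(s_r^2/n_r + s_c^2/n_c) = sqrt(3.20333e-08 + 5.26054e-09) = sqrt(3.72938e-08) = 0.000193116
|mean_r - mean_c| = 9.28571e-05
t = 9.28571e-05 / 0.000193116 = 0.48

0.48


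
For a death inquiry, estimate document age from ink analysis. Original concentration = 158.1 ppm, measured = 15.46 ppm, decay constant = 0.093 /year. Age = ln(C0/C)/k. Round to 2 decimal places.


Document age estimation:
C0/C = 158.1 / 15.46 = 10.226391
ln(C0/C) = 2.324972
t = 2.324972 / 0.093 = 25.00 years

25.00


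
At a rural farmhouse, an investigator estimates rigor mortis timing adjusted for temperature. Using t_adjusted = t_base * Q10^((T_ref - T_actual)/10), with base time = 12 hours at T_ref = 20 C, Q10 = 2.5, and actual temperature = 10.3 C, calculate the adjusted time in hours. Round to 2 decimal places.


Rigor mortis time adjustment:
Exponent = (T_ref - T_actual) / 10 = (20 - 10.3) / 10 = 0.97
Q10 factor = 2.5^0.97 = 2.43221
t_adjusted = 12 * 2.43221 = 29.19 hours

29.19


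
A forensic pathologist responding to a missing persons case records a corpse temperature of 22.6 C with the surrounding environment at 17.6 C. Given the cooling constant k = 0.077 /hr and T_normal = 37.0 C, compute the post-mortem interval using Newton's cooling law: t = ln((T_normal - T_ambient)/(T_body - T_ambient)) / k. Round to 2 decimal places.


Using Newton's law of cooling:
t = ln((T_normal - T_ambient) / (T_body - T_ambient)) / k
T_normal - T_ambient = 19.4
T_body - T_ambient = 5.0
Ratio = 3.88
ln(ratio) = 1.355835
t = 1.355835 / 0.077 = 17.61 hours

17.61


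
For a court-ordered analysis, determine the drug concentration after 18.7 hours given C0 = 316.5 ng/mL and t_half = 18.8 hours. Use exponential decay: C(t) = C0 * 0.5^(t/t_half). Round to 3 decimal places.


Drug concentration decay:
Number of half-lives = t / t_half = 18.7 / 18.8 = 0.994681
Decay factor = 0.5^0.994681 = 0.50184683
C(t) = 316.5 * 0.50184683 = 158.835 ng/mL

158.835


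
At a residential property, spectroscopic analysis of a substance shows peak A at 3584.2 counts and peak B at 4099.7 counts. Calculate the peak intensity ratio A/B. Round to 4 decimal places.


Spectral peak ratio:
Peak A = 3584.2 counts
Peak B = 4099.7 counts
Ratio = 3584.2 / 4099.7 = 0.8743

0.8743


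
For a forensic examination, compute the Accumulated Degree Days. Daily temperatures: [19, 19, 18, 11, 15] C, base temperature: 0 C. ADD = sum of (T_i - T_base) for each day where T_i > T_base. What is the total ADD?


Computing ADD day by day:
Day 1: max(0, 19 - 0) = 19
Day 2: max(0, 19 - 0) = 19
Day 3: max(0, 18 - 0) = 18
Day 4: max(0, 11 - 0) = 11
Day 5: max(0, 15 - 0) = 15
Total ADD = 82

82


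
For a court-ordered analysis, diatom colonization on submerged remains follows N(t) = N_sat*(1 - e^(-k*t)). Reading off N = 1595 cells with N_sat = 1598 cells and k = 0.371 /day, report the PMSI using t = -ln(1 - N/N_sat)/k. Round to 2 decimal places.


PMSI from diatom colonization curve:
N / N_sat = 1595 / 1598 = 0.998123
1 - N/N_sat = 0.001877
ln(1 - N/N_sat) = -6.278081
t = -ln(1 - N/N_sat) / k = -(-6.278081) / 0.371 = 16.92 days

16.92


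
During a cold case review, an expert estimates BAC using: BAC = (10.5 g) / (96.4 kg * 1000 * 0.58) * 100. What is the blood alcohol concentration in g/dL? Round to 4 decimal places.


Applying the Widmark formula:
BAC = (dose_g / (body_wt * 1000 * r)) * 100
Denominator = 96.4 * 1000 * 0.58 = 55912
BAC = (10.5 / 55912) * 100
BAC = 0.0188 g/dL

0.0188


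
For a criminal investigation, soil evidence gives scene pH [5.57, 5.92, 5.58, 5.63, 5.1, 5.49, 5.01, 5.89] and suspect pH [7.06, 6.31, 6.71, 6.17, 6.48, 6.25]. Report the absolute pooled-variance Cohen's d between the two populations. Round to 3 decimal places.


Pooled-variance Cohen's d for soil pH comparison:
Scene mean = 44.19 / 8 = 5.52375
Suspect mean = 38.98 / 6 = 6.496667
Scene sample variance s_s^2 = 0.107484
Suspect sample variance s_c^2 = 0.113107
Pooled variance = ((n_s-1)*s_s^2 + (n_c-1)*s_c^2) / (n_s + n_c - 2) = 0.109827
Pooled SD = sqrt(0.109827) = 0.331402
Mean difference = -0.972917
|d| = |-0.972917| / 0.331402 = 2.936

2.936


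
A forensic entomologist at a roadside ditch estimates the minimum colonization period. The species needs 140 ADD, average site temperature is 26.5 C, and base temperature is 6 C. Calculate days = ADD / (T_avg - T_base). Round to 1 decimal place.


Insect development time:
Effective temperature = avg_temp - T_base = 26.5 - 6 = 20.5 C
Days = ADD / effective_temp = 140 / 20.5 = 6.8 days

6.8


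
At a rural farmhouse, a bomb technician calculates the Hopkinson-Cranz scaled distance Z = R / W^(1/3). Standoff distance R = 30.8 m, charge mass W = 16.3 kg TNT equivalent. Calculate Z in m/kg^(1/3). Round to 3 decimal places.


Scaled distance calculation:
W^(1/3) = 16.3^(1/3) = 2.535494
Z = R / W^(1/3) = 30.8 / 2.535494
Z = 12.148 m/kg^(1/3)

12.148


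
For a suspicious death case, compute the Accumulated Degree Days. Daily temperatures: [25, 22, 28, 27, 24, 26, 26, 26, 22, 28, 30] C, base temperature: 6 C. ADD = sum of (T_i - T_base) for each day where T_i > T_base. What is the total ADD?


Computing ADD day by day:
Day 1: max(0, 25 - 6) = 19
Day 2: max(0, 22 - 6) = 16
Day 3: max(0, 28 - 6) = 22
Day 4: max(0, 27 - 6) = 21
Day 5: max(0, 24 - 6) = 18
Day 6: max(0, 26 - 6) = 20
Day 7: max(0, 26 - 6) = 20
Day 8: max(0, 26 - 6) = 20
Day 9: max(0, 22 - 6) = 16
Day 10: max(0, 28 - 6) = 22
Day 11: max(0, 30 - 6) = 24
Total ADD = 218

218


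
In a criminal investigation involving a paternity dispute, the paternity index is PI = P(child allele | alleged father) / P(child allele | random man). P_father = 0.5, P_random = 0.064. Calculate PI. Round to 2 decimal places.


Paternity Index calculation:
PI = P(allele|father) / P(allele|random)
PI = 0.5 / 0.064
PI = 7.81

7.81


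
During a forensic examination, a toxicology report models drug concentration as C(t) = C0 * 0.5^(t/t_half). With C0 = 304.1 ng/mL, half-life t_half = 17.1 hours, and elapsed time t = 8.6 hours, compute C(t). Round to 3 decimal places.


Drug concentration decay:
Number of half-lives = t / t_half = 8.6 / 17.1 = 0.502924
Decay factor = 0.5^0.502924 = 0.7056751
C(t) = 304.1 * 0.7056751 = 214.596 ng/mL

214.596


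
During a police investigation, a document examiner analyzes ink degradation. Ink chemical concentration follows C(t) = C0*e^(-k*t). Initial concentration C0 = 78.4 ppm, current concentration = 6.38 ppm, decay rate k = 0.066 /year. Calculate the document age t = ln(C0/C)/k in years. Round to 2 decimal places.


Document age estimation:
C0/C = 78.4 / 6.38 = 12.288401
ln(C0/C) = 2.508656
t = 2.508656 / 0.066 = 38.01 years

38.01


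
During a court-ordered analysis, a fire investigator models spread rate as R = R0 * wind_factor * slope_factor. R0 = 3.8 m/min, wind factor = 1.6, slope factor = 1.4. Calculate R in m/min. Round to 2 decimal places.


Fire spread rate calculation:
R = R0 * wind_factor * slope_factor
= 3.8 * 1.6 * 1.4
= 6.08 * 1.4
= 8.51 m/min

8.51


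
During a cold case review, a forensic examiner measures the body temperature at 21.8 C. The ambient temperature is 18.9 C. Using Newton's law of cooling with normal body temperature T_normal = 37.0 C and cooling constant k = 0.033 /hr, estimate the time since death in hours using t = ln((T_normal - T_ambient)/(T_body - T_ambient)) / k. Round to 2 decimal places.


Using Newton's law of cooling:
t = ln((T_normal - T_ambient) / (T_body - T_ambient)) / k
T_normal - T_ambient = 18.1
T_body - T_ambient = 2.9
Ratio = 6.241379
ln(ratio) = 1.831201
t = 1.831201 / 0.033 = 55.49 hours

55.49


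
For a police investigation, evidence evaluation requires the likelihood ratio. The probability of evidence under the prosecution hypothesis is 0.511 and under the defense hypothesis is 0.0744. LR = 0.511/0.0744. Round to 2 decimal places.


Likelihood ratio calculation:
LR = P(E|Hp) / P(E|Hd)
LR = 0.511 / 0.0744
LR = 6.87

6.87


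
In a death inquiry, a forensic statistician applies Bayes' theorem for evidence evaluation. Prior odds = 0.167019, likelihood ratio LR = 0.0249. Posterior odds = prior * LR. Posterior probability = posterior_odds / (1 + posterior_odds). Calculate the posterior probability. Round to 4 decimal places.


Bayesian evidence evaluation:
Posterior odds = prior_odds * LR = 0.167019 * 0.0249 = 0.004158773
Posterior probability = posterior_odds / (1 + posterior_odds)
= 0.004158773 / (1 + 0.004158773)
= 0.004158773 / 1.004158773
= 0.0041

0.0041


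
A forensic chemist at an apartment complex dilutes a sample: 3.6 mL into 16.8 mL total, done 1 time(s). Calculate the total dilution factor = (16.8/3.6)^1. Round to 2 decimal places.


Dilution factor calculation:
Single dilution = V_total / V_sample = 16.8 / 3.6 ≈ 4.666667
Number of dilutions = 1
Total DF = (16.8 / 3.6)^1 (full precision, rounded at the end) = 4.67

4.67


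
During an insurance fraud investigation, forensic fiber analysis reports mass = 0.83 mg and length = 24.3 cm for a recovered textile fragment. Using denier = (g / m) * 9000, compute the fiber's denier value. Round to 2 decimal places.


Denier calculation:
Mass in grams = 0.83 mg / 1000 = 0.00083 g
Length in meters = 24.3 cm / 100 = 0.243 m
Linear density = mass / length = 0.00083 / 0.243 = 0.00341564 g/m
Denier = (g/m) * 9000 = 0.00341564 * 9000 = 30.74

30.74


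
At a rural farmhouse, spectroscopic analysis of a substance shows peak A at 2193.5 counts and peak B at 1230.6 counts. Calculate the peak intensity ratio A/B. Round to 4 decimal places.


Spectral peak ratio:
Peak A = 2193.5 counts
Peak B = 1230.6 counts
Ratio = 2193.5 / 1230.6 = 1.7825

1.7825


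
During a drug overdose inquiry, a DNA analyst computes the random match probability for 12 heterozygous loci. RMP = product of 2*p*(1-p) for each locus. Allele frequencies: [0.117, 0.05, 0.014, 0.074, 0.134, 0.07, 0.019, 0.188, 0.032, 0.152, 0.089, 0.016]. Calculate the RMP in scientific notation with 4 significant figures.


Computing RMP for 12 loci:
Locus 1: 2 * 0.117 * 0.883 = 0.206622
Locus 2: 2 * 0.05 * 0.95 = 0.095
Locus 3: 2 * 0.014 * 0.986 = 0.027608
Locus 4: 2 * 0.074 * 0.926 = 0.137048
Locus 5: 2 * 0.134 * 0.866 = 0.232088
Locus 6: 2 * 0.07 * 0.93 = 0.1302
Locus 7: 2 * 0.019 * 0.981 = 0.037278
Locus 8: 2 * 0.188 * 0.812 = 0.305312
Locus 9: 2 * 0.032 * 0.968 = 0.061952
Locus 10: 2 * 0.152 * 0.848 = 0.257792
Locus 11: 2 * 0.089 * 0.911 = 0.162158
Locus 12: 2 * 0.016 * 0.984 = 0.031488
RMP = 2.083e-12

2.083e-12


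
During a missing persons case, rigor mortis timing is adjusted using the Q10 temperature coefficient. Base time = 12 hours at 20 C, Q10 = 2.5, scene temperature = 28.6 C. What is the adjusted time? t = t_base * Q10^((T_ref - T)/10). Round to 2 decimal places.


Rigor mortis time adjustment:
Exponent = (T_ref - T_actual) / 10 = (20 - 28.6) / 10 = -0.86
Q10 factor = 2.5^-0.86 = 0.45475
t_adjusted = 12 * 0.45475 = 5.46 hours

5.46


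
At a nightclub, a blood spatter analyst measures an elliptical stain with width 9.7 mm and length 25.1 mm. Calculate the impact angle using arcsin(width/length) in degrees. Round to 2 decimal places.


Blood spatter impact angle calculation:
width / length = 9.7 / 25.1 = 0.386454
angle = arcsin(0.386454)
angle = 22.73 degrees

22.73


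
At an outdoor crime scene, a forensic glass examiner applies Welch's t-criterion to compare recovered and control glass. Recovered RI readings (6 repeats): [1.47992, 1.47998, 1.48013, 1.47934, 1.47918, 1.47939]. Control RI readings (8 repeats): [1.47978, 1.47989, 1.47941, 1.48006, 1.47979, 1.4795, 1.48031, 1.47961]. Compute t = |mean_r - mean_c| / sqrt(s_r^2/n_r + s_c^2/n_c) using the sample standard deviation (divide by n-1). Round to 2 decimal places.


Welch's t-criterion for glass RI comparison:
Recovered mean = sum / n_r = 8.87794 / 6 = 1.4796567
Control mean = sum / n_c = 11.83835 / 8 = 1.4797938
Recovered sample variance s_r^2 = 1.59307e-07
Control sample variance s_c^2 = 8.77411e-08
Welch SE (unpooled) = sqrt(s_r^2/n_r + s_c^2/n_c) = sqrt(2.65511e-08 + 1.09676e-08) = sqrt(3.75187e-08) = 0.000193697
|mean_r - mean_c| = 0.000137083
t = 0.000137083 / 0.000193697 = 0.71

0.71


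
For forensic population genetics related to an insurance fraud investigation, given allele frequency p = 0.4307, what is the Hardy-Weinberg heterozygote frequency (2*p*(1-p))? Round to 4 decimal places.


Hardy-Weinberg heterozygote frequency:
q = 1 - p = 1 - 0.4307 = 0.5693
2pq = 2 * 0.4307 * 0.5693 = 0.4904

0.4904


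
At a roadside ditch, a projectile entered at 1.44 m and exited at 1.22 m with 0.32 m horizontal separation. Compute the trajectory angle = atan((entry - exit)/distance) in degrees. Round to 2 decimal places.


Bullet trajectory angle:
Height difference = 1.44 - 1.22 = 0.22 m
angle = atan(0.22 / 0.32)
angle = atan(0.6875)
angle = 34.51 degrees

34.51


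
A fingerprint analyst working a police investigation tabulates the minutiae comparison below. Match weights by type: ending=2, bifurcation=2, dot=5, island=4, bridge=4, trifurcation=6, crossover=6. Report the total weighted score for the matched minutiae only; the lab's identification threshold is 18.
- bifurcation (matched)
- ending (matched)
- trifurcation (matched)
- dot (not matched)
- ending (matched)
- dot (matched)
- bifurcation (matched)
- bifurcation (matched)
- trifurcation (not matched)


Weighted minutiae match score:
  bifurcation: matched, +2 (running total 2)
  ending: matched, +2 (running total 4)
  trifurcation: matched, +6 (running total 10)
  dot: not matched, +0
  ending: matched, +2 (running total 12)
  dot: matched, +5 (running total 17)
  bifurcation: matched, +2 (running total 19)
  bifurcation: matched, +2 (running total 21)
  trifurcation: not matched, +0
Total score = 21
Threshold = 18; verdict = identification

21


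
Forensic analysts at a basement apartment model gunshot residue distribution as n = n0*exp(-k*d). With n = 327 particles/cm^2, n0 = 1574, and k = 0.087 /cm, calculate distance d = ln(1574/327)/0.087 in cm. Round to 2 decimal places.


GSR distance calculation:
n0/n = 1574 / 327 = 4.813456
ln(n0/n) = 1.571415
d = 1.571415 / 0.087 = 18.06 cm

18.06


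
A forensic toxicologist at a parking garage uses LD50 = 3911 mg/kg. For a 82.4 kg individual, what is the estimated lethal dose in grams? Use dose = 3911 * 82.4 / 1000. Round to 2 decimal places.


Lethal dose calculation:
Lethal dose = LD50 * body_weight / 1000
= 3911 * 82.4 / 1000
= 322266.4 / 1000
= 322.27 g

322.27


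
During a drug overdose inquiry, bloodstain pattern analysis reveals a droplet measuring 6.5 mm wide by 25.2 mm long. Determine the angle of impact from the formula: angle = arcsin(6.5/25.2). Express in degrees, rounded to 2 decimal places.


Blood spatter impact angle calculation:
width / length = 6.5 / 25.2 = 0.257937
angle = arcsin(0.257937)
angle = 14.95 degrees

14.95


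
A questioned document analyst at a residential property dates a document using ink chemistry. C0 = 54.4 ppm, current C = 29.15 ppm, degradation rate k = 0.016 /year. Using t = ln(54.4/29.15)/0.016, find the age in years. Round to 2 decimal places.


Document age estimation:
C0/C = 54.4 / 29.15 = 1.866209
ln(C0/C) = 0.623909
t = 0.623909 / 0.016 = 38.99 years

38.99


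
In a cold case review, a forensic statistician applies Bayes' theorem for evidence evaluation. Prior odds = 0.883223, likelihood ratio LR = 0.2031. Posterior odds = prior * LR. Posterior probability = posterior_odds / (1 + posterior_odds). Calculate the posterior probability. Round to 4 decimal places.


Bayesian evidence evaluation:
Posterior odds = prior_odds * LR = 0.883223 * 0.2031 = 0.1793826
Posterior probability = posterior_odds / (1 + posterior_odds)
= 0.1793826 / (1 + 0.1793826)
= 0.1793826 / 1.1793826
= 0.1521

0.1521


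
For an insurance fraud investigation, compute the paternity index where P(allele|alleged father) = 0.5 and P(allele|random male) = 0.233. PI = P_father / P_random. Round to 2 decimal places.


Paternity Index calculation:
PI = P(allele|father) / P(allele|random)
PI = 0.5 / 0.233
PI = 2.15

2.15


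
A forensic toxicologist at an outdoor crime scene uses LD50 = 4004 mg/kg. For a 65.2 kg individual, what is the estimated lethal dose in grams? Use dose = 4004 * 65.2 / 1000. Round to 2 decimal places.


Lethal dose calculation:
Lethal dose = LD50 * body_weight / 1000
= 4004 * 65.2 / 1000
= 261060.8 / 1000
= 261.06 g

261.06


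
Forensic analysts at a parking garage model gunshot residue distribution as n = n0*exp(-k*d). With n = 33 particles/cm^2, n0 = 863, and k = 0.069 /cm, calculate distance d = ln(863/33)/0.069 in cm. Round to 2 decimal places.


GSR distance calculation:
n0/n = 863 / 33 = 26.151515
ln(n0/n) = 3.263907
d = 3.263907 / 0.069 = 47.30 cm

47.30


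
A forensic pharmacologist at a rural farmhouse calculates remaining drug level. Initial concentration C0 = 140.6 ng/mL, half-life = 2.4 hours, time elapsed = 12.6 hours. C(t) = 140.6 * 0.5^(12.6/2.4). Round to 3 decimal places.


Drug concentration decay:
Number of half-lives = t / t_half = 12.6 / 2.4 = 5.25
Decay factor = 0.5^5.25 = 0.02627801
C(t) = 140.6 * 0.02627801 = 3.695 ng/mL

3.695


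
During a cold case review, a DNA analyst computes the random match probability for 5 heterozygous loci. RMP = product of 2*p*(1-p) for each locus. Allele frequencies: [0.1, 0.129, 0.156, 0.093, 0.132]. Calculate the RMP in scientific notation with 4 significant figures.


Computing RMP for 5 loci:
Locus 1: 2 * 0.1 * 0.9 = 0.18
Locus 2: 2 * 0.129 * 0.871 = 0.224718
Locus 3: 2 * 0.156 * 0.844 = 0.263328
Locus 4: 2 * 0.093 * 0.907 = 0.168702
Locus 5: 2 * 0.132 * 0.868 = 0.229152
RMP = 4.118e-04

4.118e-04


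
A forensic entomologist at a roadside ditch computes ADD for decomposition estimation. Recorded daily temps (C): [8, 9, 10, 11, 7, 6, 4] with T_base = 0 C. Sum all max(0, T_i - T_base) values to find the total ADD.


Computing ADD day by day:
Day 1: max(0, 8 - 0) = 8
Day 2: max(0, 9 - 0) = 9
Day 3: max(0, 10 - 0) = 10
Day 4: max(0, 11 - 0) = 11
Day 5: max(0, 7 - 0) = 7
Day 6: max(0, 6 - 0) = 6
Day 7: max(0, 4 - 0) = 4
Total ADD = 55

55


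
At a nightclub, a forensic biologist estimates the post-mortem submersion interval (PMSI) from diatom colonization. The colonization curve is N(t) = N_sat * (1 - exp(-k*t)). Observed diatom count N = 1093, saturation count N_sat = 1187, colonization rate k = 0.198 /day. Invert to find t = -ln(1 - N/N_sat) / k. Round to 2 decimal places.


PMSI from diatom colonization curve:
N / N_sat = 1093 / 1187 = 0.920809
1 - N/N_sat = 0.079191
ln(1 - N/N_sat) = -2.535893
t = -ln(1 - N/N_sat) / k = -(-2.535893) / 0.198 = 12.81 days

12.81


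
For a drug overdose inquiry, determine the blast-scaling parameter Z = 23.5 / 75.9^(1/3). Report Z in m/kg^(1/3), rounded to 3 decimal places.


Scaled distance calculation:
W^(1/3) = 75.9^(1/3) = 4.233965
Z = R / W^(1/3) = 23.5 / 4.233965
Z = 5.550 m/kg^(1/3)

5.550


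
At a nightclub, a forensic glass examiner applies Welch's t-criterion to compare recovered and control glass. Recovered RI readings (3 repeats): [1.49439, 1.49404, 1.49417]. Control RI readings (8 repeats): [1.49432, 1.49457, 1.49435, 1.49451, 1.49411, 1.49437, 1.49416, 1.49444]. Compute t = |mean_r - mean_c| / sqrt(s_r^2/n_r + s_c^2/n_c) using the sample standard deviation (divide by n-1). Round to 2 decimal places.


Welch's t-criterion for glass RI comparison:
Recovered mean = sum / n_r = 4.4826 / 3 = 1.4942
Control mean = sum / n_c = 11.95483 / 8 = 1.4943537
Recovered sample variance s_r^2 = 3.13e-08
Control sample variance s_c^2 = 2.52839e-08
Welch SE (unpooled) = sqrt(s_r^2/n_r + s_c^2/n_c) = sqrt(1.04333e-08 + 3.16049e-09) = sqrt(1.35938e-08) = 0.000116592
|mean_r - mean_c| = 0.00015375
t = 0.00015375 / 0.000116592 = 1.32

1.32


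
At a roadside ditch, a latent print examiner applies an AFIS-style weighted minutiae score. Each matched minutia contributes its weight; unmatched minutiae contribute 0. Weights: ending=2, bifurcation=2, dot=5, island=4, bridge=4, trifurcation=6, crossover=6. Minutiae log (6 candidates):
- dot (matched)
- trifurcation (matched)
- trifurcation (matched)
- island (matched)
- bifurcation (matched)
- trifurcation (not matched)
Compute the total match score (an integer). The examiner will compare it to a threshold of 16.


Weighted minutiae match score:
  dot: matched, +5 (running total 5)
  trifurcation: matched, +6 (running total 11)
  trifurcation: matched, +6 (running total 17)
  island: matched, +4 (running total 21)
  bifurcation: matched, +2 (running total 23)
  trifurcation: not matched, +0
Total score = 23
Threshold = 16; verdict = identification

23


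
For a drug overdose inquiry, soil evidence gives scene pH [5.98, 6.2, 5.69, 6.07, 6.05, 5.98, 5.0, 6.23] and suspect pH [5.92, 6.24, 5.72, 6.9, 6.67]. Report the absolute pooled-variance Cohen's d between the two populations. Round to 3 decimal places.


Pooled-variance Cohen's d for soil pH comparison:
Scene mean = 47.2 / 8 = 5.9
Suspect mean = 31.45 / 5 = 6.29
Scene sample variance s_s^2 = 0.1596
Suspect sample variance s_c^2 = 0.2452
Pooled variance = ((n_s-1)*s_s^2 + (n_c-1)*s_c^2) / (n_s + n_c - 2) = 0.190727
Pooled SD = sqrt(0.190727) = 0.436723
Mean difference = -0.39
|d| = |-0.39| / 0.436723 = 0.893

0.893


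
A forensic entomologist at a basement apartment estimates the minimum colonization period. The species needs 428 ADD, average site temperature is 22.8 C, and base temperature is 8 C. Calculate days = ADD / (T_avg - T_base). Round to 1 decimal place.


Insect development time:
Effective temperature = avg_temp - T_base = 22.8 - 8 = 14.8 C
Days = ADD / effective_temp = 428 / 14.8 = 28.9 days

28.9


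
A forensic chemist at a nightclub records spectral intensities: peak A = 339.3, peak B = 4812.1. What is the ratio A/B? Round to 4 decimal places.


Spectral peak ratio:
Peak A = 339.3 counts
Peak B = 4812.1 counts
Ratio = 339.3 / 4812.1 = 0.0705

0.0705


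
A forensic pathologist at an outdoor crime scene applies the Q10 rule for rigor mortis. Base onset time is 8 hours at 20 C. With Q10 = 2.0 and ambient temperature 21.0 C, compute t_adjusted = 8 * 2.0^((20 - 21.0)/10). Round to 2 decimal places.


Rigor mortis time adjustment:
Exponent = (T_ref - T_actual) / 10 = (20 - 21.0) / 10 = -0.1
Q10 factor = 2.0^-0.1 = 0.93303
t_adjusted = 8 * 0.93303 = 7.46 hours

7.46
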